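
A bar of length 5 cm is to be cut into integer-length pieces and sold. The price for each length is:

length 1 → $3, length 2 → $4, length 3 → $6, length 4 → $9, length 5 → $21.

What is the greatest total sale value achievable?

21

Let r[k] be the best obtainable value from length k. For each k, try every first piece i and keep the best of price[i] + r[k−i].
r[1] = 3
r[2] = max(3+3, 4+0) = 6
r[3] = max(3+6, 4+3, 6+0) = 9
r[4] = max(3+9, 4+6, 6+3, 9+0) = 12
r[5] = max(3+12, 4+9, 6+6, 9+3, 21+0) = 21
Best is to sell the whole 5-cm piece uncut for $21.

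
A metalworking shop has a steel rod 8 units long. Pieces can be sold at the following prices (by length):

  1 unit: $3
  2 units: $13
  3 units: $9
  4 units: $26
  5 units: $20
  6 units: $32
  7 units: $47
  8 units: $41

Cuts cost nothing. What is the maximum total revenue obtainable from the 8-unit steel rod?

Build R[k] bottom-up: R[k] = max over allowed piece i of (p[i] + R[k−i]).
R[1] = 3
R[2] = max(3+3, 13+0) = 13
R[3] = max(3+13, 13+3, 9+0) = 16
R[4] = max(3+16, 13+13, 9+3, 26+0) = 26
R[5] = max(3+26, 13+16, 9+13, 26+3, 20+0) = 29
R[6] = max(3+29, 13+26, 9+16, 26+13, 20+3, 32+0) = 39
R[7] = max(3+39, 13+29, 9+26, …, 32+3, 47+0) = 47
R[8] = max(3+47, 13+39, 9+29, …, 47+3, 41+0) = 52
One optimal cutting: 2 + 2 + 2 + 2 → $13 + $13 + $13 + $13 = $52.

52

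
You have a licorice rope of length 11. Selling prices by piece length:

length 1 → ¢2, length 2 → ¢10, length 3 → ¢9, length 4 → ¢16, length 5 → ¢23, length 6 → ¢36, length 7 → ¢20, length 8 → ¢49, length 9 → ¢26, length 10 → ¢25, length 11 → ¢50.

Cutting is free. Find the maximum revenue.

61

Consider every possible first cut. R[k] is the best of p[i]+R[k−i] over all sellable i≤k.
R[1] = 2
R[2] = 10
R[3] = 12  (first piece 1, then R[2]=10)
R[4] = 20  (first piece 2, then R[2]=10)
R[5] = 23
R[6] = 36
R[7] = 38  (first piece 1, then R[6]=36)
R[8] = 49
R[9] = 51  (first piece 1, then R[8]=49)
R[10] = 59  (first piece 2, then R[8]=49)
R[11] = 61  (first piece 1, then R[10]=59)
One optimal cutting: 8 + 2 + 1 → ¢49 + ¢10 + ¢2 = ¢61.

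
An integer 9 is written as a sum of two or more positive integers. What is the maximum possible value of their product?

27

Define g[k] = max over 1≤i<k of i · max(k−i, g[k−i]); the inner max lets the remainder stay uncut if that's better.
g[2] = 1·max(1,0) = 1·1 = 1
g[3] = 1·max(2,1) = 1·2 = 2
g[4] = 2·max(2,1) = 2·2 = 4
g[5] = 2·max(3,2) = 2·3 = 6
g[6] = 3·max(3,2) = 3·3 = 9
g[7] = 2·max(5,6) = 2·6 = 12
g[8] = 2·max(6,9) = 2·9 = 18
g[9] = 3·max(6,9) = 3·9 = 27
One optimal split: 3 + 3 + 3; product 3·3·3 = 27.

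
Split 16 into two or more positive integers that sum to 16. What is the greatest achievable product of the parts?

324

Define prod[k] = max over 1≤i<k of i · max(k−i, prod[k−i]); the inner max lets the remainder stay uncut if that's better.
prod[2] = 1·max(1,0) = 1·1 = 1
prod[3] = 1·max(2,1) = 1·2 = 2
prod[4] = 2·max(2,1) = 2·2 = 4
prod[5] = 2·max(3,2) = 2·3 = 6
prod[6] = 3·max(3,2) = 3·3 = 9
prod[7] = 2·max(5,6) = 2·6 = 12
prod[8] = 2·max(6,9) = 2·9 = 18
prod[9] = 3·max(6,9) = 3·9 = 27
prod[10] = 2·max(8,18) = 2·18 = 36
prod[11] = 2·max(9,27) = 2·27 = 54
prod[12] = 3·max(9,27) = 3·27 = 81
prod[13] = 2·max(11,54) = 2·54 = 108
prod[14] = 2·max(12,81) = 2·81 = 162
prod[15] = 3·max(12,81) = 3·81 = 243
prod[16] = 2·max(14,162) = 2·162 = 324
One optimal split: 3 + 3 + 3 + 3 + 2 + 2; product 3·3·3·3·2·2 = 324.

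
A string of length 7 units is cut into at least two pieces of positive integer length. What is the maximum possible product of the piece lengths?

Fill g[k] for k=2..7: at each k try every first piece i and multiply by the better of (k−i) uncut or g[k−i].
Small cases: g[2]=1.
g[3] = 1×max(2,1) = 1×2 = 2
g[4] = 2×max(2,1) = 2×2 = 4
g[5] = 2×max(3,2) = 2×3 = 6
g[6] = 3×max(3,2) = 3×3 = 9
g[7] = 2×max(5,6) = 2×6 = 12
One optimal split: 3 + 2 + 2; product 3×2×2 = 12.

12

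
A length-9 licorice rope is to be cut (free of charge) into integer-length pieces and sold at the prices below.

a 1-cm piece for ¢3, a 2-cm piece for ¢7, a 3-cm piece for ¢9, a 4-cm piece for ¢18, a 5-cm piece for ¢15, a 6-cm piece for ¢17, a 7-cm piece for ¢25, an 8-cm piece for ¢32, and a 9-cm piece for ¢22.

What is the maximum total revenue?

Build R[k] bottom-up: R[k] = max over allowed piece i of (p[i] + R[k−i]).
R[1] = 3
R[2] = max(3+3, 7+0) = 7
R[3] = max(3+7, 7+3, 9+0) = 10
R[4] = max(3+10, 7+7, 9+3, 18+0) = 18
R[5] = max(3+18, 7+10, 9+7, 18+3, 15+0) = 21
R[6] = max(3+21, 7+18, 9+10, 18+7, 15+3, 17+0) = 25
R[7] = max(3+25, 7+21, 9+18, …, 17+3, 25+0) = 28
R[8] = max(3+28, 7+25, 9+21, …, 25+3, 32+0) = 36
R[9] = max(3+36, 7+28, 9+25, …, 32+3, 22+0) = 39
One optimal cutting: 4 + 4 + 1 → ¢18 + ¢18 + ¢3 = ¢39.

39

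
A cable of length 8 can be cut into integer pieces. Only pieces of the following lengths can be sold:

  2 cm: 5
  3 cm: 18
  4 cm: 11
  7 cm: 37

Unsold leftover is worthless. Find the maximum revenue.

Let r[k] be the best obtainable value from length k. For each k, try every first piece i and keep the best of price[i] + r[k−i].
r[1] = 0
r[2] = 5
r[3] = 18
r[4] = 18
r[5] = 23  (first piece 2, then r[3]=18)
r[6] = 36  (first piece 3, then r[3]=18)
r[7] = 37
r[8] = 41  (first piece 2, then r[6]=36)
One optimal cutting: 3 + 3 + 2 → 41.

41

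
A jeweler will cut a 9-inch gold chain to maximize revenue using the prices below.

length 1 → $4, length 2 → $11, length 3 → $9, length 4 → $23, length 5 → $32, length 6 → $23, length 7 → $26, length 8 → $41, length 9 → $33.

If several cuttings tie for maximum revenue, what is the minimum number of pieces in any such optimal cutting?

Consider every possible first cut. r[k] is the best of p[i]+r[k−i] over all sellable i≤k.
r[1] = 4
r[2] = max(4+4, 11+0) = 11
r[3] = max(4+11, 11+4, 9+0) = 15
r[4] = max(4+15, 11+11, 9+4, 23+0) = 23
r[5] = max(4+23, 11+15, 9+11, 23+4, 32+0) = 32
r[6] = max(4+32, 11+23, 9+15, 23+11, 32+4, 23+0) = 36
r[7] = max(4+36, 11+32, 9+23, …, 23+4, 26+0) = 43
r[8] = max(4+43, 11+36, 9+32, …, 26+4, 41+0) = 47
r[9] = max(4+47, 11+43, 9+36, …, 41+4, 33+0) = 55
Maximum revenue is $55.
Now minimize piece count subject to staying optimal: for each k, pieces[k] = 1 + min over i with p[i]+r[k−i]=r[k] of pieces[k−i].
pieces[6] = 2
pieces[7] = 2
pieces[8] = 3
pieces[9] = 2

2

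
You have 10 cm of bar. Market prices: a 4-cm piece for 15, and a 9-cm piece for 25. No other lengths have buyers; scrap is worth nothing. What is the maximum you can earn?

Consider every possible first cut. f[k] is the best of p[i]+f[k−i] over all sellable i≤k.
f[1] = 0
f[2] = 0
f[3] = 0
f[4] = 15
f[5] = 15
f[6] = 15
f[7] = 15
f[8] = 30  (first piece 4, then f[4]=15)
f[9] = 30
f[10] = 30
One optimal cutting: pieces 4 + 4 with 2 cm of scrap → 30.

30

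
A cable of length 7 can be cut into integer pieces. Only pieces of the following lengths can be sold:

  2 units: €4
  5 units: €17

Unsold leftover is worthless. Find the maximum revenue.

Let best[k] be the best obtainable value from length k. For each k, try every first piece i and keep the best of price[i] + best[k−i].
best[1] = 0
best[2] = 4
best[3] = 4
best[4] = 8  (first piece 2, then best[2]=4)
best[5] = 17
best[6] = 17
best[7] = 21  (first piece 2, then best[5]=17)
One optimal cutting: 5 + 2 → €21.

21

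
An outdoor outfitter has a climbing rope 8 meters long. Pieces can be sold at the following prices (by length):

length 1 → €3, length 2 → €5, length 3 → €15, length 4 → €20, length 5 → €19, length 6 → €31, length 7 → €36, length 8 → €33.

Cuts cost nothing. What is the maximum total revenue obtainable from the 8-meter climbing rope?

40

Build v[k] bottom-up: v[k] = max over allowed piece i of (p[i] + v[k−i]).
v[1] = 3
v[2] = 6  (first piece 1, then v[1]=3)
v[3] = 15
v[4] = 20
v[5] = 23  (first piece 1, then v[4]=20)
v[6] = 31
v[7] = 36
v[8] = 40  (first piece 4, then v[4]=20)
One optimal cutting: 4 + 4 → €20 + €20 = €40.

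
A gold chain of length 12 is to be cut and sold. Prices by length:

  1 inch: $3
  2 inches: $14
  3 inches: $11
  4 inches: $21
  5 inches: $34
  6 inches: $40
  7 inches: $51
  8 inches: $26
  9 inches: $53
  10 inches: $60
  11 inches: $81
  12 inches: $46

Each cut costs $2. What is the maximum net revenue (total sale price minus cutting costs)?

83

Consider every possible first cut. net[k] is the best of p[i]+net[k−i] over all sellable i≤k, charging 2 whenever i<k.
net[1] = 3
net[2] = max(3+3-2, 14+0) = 14
net[3] = max(3+14-2, 14+3-2, 11+0) = 15
net[4] = max(3+15-2, 14+14-2, 11+3-2, 21+0) = 26
net[5] = max(3+26-2, 14+15-2, 11+14-2, 21+3-2, 34+0) = 34
net[6] = max(3+34-2, 14+26-2, 11+15-2, 21+14-2, 34+3-2, 40+0) = 40
net[7] = max(3+40-2, 14+34-2, 11+26-2, …, 40+3-2, 51+0) = 51
net[8] = max(3+51-2, 14+40-2, 11+34-2, …, 51+3-2, 26+0) = 52
net[9] = max(3+52-2, 14+51-2, 11+40-2, …, 26+3-2, 53+0) = 63
net[10] = max(3+63-2, 14+52-2, 11+51-2, …, 53+3-2, 60+0) = 66
net[11] = max(3+66-2, 14+63-2, 11+52-2, …, 60+3-2, 81+0) = 81
net[12] = max(3+81-2, 14+66-2, 11+63-2, …, 81+3-2, 46+0) = 83
One optimal plan: pieces 7 + 5 (1 cut) → $85 − $2 = $83.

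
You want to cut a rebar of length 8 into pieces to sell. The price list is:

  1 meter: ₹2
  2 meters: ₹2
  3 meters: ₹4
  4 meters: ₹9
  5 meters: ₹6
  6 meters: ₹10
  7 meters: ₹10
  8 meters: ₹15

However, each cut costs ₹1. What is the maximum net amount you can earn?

Consider every possible first cut. v[k] is the best of p[i]+v[k−i] over all sellable i≤k, charging 1 whenever i<k.
v[1] = 2
v[2] = 3  (first piece 1, then v[1]=2)
v[3] = 4  (first piece 1, then v[2]=3)
v[4] = 9
v[5] = 10  (first piece 1, then v[4]=9)
v[6] = 11  (first piece 1, then v[5]=10)
v[7] = 12  (first piece 1, then v[6]=11)
v[8] = 17  (first piece 4, then v[4]=9)
One optimal plan: pieces 4 + 4 (1 cut) → ₹18 − ₹1 = ₹17.

17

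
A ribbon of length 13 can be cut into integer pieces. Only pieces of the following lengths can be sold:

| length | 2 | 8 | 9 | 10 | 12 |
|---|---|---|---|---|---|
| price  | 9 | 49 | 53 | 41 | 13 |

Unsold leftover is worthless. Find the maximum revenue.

71

Build r[k] bottom-up: r[k] = max over allowed piece i of (p[i] + r[k−i]).
r[1] = 0
r[2] = 9
r[3] = 9
r[4] = 18  (first piece 2, then r[2]=9)
r[5] = 18
r[6] = 27  (first piece 2, then r[4]=18)
r[7] = 27
r[8] = max(9+27, 49+0) = 49
r[9] = max(9+27, 49+0, 53+0) = 53
r[10] = max(9+49, 49+9, 53+0, 41+0) = 58
r[11] = max(9+53, 49+9, 53+9, 41+0) = 62
r[12] = max(9+58, 49+18, 53+9, 41+9, 13+0) = 67
r[13] = max(9+62, 49+18, 53+18, 41+9, 13+0) = 71
One optimal cutting: 9 + 2 + 2 → ¢71.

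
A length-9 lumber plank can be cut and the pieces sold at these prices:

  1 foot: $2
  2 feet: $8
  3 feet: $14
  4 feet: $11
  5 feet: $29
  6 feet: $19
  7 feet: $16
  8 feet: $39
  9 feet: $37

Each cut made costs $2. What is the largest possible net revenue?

Let r[k] be the best obtainable value from length k. For each k, try every first piece i and keep the best of price[i] + r[k−i] minus the 2 cut fee when i<k.
r[1] = 2
r[2] = 8
r[3] = 14
r[4] = 14  (first piece 1, then r[3]=14)
r[5] = 29
r[6] = 29  (first piece 1, then r[5]=29)
r[7] = 35  (first piece 2, then r[5]=29)
r[8] = 41  (first piece 3, then r[5]=29)
r[9] = 41  (first piece 1, then r[8]=41)
One optimal plan: pieces 5 + 3 + 1 (2 cuts) → $45 − $4 = $41.

41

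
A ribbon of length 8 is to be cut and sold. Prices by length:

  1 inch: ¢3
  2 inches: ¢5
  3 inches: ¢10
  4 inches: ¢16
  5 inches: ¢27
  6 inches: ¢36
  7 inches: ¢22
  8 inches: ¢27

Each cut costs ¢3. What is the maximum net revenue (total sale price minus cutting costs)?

38

Consider every possible first cut. net[k] is the best of p[i]+net[k−i] over all sellable i≤k, charging 3 whenever i<k.
net[1] = 3
net[2] = max(3+3-3, 5+0) = 5
net[3] = max(3+5-3, 5+3-3, 10+0) = 10
net[4] = max(3+10-3, 5+5-3, 10+3-3, 16+0) = 16
net[5] = max(3+16-3, 5+10-3, 10+5-3, 16+3-3, 27+0) = 27
net[6] = max(3+27-3, 5+16-3, 10+10-3, 16+5-3, 27+3-3, 36+0) = 36
net[7] = max(3+36-3, 5+27-3, 10+16-3, …, 36+3-3, 22+0) = 36
net[8] = max(3+36-3, 5+36-3, 10+27-3, …, 22+3-3, 27+0) = 38
One optimal plan: pieces 6 + 2 (1 cut) → ¢41 − ¢3 = ¢38.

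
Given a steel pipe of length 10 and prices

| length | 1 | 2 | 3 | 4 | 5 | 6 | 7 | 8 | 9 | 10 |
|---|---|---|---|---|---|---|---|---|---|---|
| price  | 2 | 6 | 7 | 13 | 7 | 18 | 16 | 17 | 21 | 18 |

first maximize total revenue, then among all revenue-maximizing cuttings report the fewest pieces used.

Build r[k] bottom-up: r[k] = max over allowed piece i of (p[i] + r[k−i]).
r[1] = 2
r[2] = 6
r[3] = 8  (first piece 1, then r[2]=6)
r[4] = 13
r[5] = 15  (first piece 1, then r[4]=13)
r[6] = 19  (first piece 2, then r[4]=13)
r[7] = 21  (first piece 1, then r[6]=19)
r[8] = 26  (first piece 4, then r[4]=13)
r[9] = 28  (first piece 1, then r[8]=26)
r[10] = 32  (first piece 2, then r[8]=26)
Maximum revenue is $32.
Now minimize piece count subject to staying optimal: for each k, pieces[k] = 1 + min over i with p[i]+r[k−i]=r[k] of pieces[k−i].
pieces[7] = 3
pieces[8] = 2
pieces[9] = 3
pieces[10] = 3

3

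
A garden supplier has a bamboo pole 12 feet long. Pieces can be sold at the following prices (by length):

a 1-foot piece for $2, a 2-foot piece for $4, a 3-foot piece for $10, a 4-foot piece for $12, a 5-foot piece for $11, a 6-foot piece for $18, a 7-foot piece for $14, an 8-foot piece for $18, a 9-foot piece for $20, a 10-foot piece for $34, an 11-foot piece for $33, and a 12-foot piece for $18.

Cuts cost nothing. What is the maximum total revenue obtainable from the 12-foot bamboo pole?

Let best[k] be the best obtainable value from length k. For each k, try every first piece i and keep the best of price[i] + best[k−i].
best[1] = 2
best[2] = max(2+2, 4+0) = 4
best[3] = max(2+4, 4+2, 10+0) = 10
best[4] = max(2+10, 4+4, 10+2, 12+0) = 12
best[5] = max(2+12, 4+10, 10+4, 12+2, 11+0) = 14
best[6] = max(2+14, 4+12, 10+10, 12+4, 11+2, 18+0) = 20
best[7] = max(2+20, 4+14, 10+12, …, 18+2, 14+0) = 22
best[8] = max(2+22, 4+20, 10+14, …, 14+2, 18+0) = 24
best[9] = max(2+24, 4+22, 10+20, …, 18+2, 20+0) = 30
best[10] = max(2+30, 4+24, 10+22, …, 20+2, 34+0) = 34
best[11] = max(2+34, 4+30, 10+24, …, 34+2, 33+0) = 36
best[12] = max(2+36, 4+34, 10+30, …, 33+2, 18+0) = 40
One optimal cutting: 3 + 3 + 3 + 3 → $10 + $10 + $10 + $10 = $40.

40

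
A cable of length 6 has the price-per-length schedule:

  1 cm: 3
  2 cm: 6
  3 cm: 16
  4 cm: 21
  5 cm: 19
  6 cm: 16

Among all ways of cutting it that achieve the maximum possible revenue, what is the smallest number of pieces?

Consider every possible first cut. r[k] is the best of p[i]+r[k−i] over all sellable i≤k.
r[1] = 3
r[2] = max(3+3, 6+0) = 6
r[3] = max(3+6, 6+3, 16+0) = 16
r[4] = max(3+16, 6+6, 16+3, 21+0) = 21
r[5] = max(3+21, 6+16, 16+6, 21+3, 19+0) = 24
r[6] = max(3+24, 6+21, 16+16, 21+6, 19+3, 16+0) = 32
Maximum revenue is 32.
Now minimize piece count subject to staying optimal: for each k, pieces[k] = 1 + min over i with p[i]+r[k−i]=r[k] of pieces[k−i].
pieces[3] = 1
pieces[4] = 1
pieces[5] = 2
pieces[6] = 2

2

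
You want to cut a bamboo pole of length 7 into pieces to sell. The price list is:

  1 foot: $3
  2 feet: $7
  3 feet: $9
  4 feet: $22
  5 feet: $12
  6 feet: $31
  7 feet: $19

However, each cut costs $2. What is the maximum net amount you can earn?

32

Build v[k] bottom-up: v[k] = max over allowed piece i of (p[i] + v[k−i]) − 2 per cut.
v[1] = 3
v[2] = max(3+3-2, 7+0) = 7
v[3] = max(3+7-2, 7+3-2, 9+0) = 9
v[4] = max(3+9-2, 7+7-2, 9+3-2, 22+0) = 22
v[5] = max(3+22-2, 7+9-2, 9+7-2, 22+3-2, 12+0) = 23
v[6] = max(3+23-2, 7+22-2, 9+9-2, 22+7-2, 12+3-2, 31+0) = 31
v[7] = max(3+31-2, 7+23-2, 9+22-2, …, 31+3-2, 19+0) = 32
One optimal plan: pieces 6 + 1 (1 cut) → $34 − $2 = $32.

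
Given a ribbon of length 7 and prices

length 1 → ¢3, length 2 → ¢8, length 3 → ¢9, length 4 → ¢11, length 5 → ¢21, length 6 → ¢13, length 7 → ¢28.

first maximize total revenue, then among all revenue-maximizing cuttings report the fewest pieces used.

Build r[k] bottom-up: r[k] = max over allowed piece i of (p[i] + r[k−i]).
r[1] = 3
r[2] = 8
r[3] = 11  (first piece 1, then r[2]=8)
r[4] = 16  (first piece 2, then r[2]=8)
r[5] = 21
r[6] = 24  (first piece 1, then r[5]=21)
r[7] = 29  (first piece 2, then r[5]=21)
Maximum revenue is ¢29.
Now minimize piece count subject to staying optimal: for each k, pieces[k] = 1 + min over i with p[i]+r[k−i]=r[k] of pieces[k−i].
pieces[4] = 2
pieces[5] = 1
pieces[6] = 2
pieces[7] = 2

2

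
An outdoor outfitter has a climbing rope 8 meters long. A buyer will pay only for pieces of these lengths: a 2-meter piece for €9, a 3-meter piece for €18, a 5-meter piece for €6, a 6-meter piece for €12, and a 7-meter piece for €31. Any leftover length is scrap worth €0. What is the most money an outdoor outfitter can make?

45

Consider every possible first cut. f[k] is the best of p[i]+f[k−i] over all sellable i≤k.
f[1] = 0
f[2] = 9
f[3] = 18
f[4] = 18
f[5] = 27  (first piece 2, then f[3]=18)
f[6] = 36  (first piece 3, then f[3]=18)
f[7] = 36
f[8] = 45  (first piece 2, then f[6]=36)
One optimal cutting: 3 + 3 + 2 → €45.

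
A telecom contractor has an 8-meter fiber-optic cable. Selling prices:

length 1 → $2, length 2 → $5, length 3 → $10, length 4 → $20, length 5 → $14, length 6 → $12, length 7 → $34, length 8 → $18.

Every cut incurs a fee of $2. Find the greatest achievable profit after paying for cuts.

38

Build net[k] bottom-up: net[k] = max over allowed piece i of (p[i] + net[k−i]) − 2 per cut.
net[1] = 2
net[2] = max(2+2-2, 5+0) = 5
net[3] = max(2+5-2, 5+2-2, 10+0) = 10
net[4] = max(2+10-2, 5+5-2, 10+2-2, 20+0) = 20
net[5] = max(2+20-2, 5+10-2, 10+5-2, 20+2-2, 14+0) = 20
net[6] = max(2+20-2, 5+20-2, 10+10-2, 20+5-2, 14+2-2, 12+0) = 23
net[7] = max(2+23-2, 5+20-2, 10+20-2, …, 12+2-2, 34+0) = 34
net[8] = max(2+34-2, 5+23-2, 10+20-2, …, 34+2-2, 18+0) = 38
One optimal plan: pieces 4 + 4 (1 cut) → $40 − $2 = $38.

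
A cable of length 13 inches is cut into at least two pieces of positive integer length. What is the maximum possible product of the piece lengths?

Fill prod[k] for k=2..13: at each k try every first piece i and multiply by the better of (k−i) uncut or prod[k−i].
Small cases: prod[2]=1, prod[3]=2, prod[4]=4, prod[5]=6, prod[6]=9, prod[7]=12, prod[8]=18.
prod[9] = 3*max(6,9) = 3*9 = 27
prod[10] = 2*max(8,18) = 2*18 = 36
prod[11] = 2*max(9,27) = 2*27 = 54
prod[12] = 3*max(9,27) = 3*27 = 81
prod[13] = 2*max(11,54) = 2*54 = 108
One optimal split: 3 + 3 + 3 + 2 + 2; product 3*3*3*2*2 = 108.

108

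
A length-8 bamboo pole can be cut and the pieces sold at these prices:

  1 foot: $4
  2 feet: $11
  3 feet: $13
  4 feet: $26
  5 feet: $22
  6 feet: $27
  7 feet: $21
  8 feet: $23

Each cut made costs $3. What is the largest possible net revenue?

49

Build r[k] bottom-up: r[k] = max over allowed piece i of (p[i] + r[k−i]) − 3 per cut.
r[1] = 4
r[2] = max(4+4-3, 11+0) = 11
r[3] = max(4+11-3, 11+4-3, 13+0) = 13
r[4] = max(4+13-3, 11+11-3, 13+4-3, 26+0) = 26
r[5] = max(4+26-3, 11+13-3, 13+11-3, 26+4-3, 22+0) = 27
r[6] = max(4+27-3, 11+26-3, 13+13-3, 26+11-3, 22+4-3, 27+0) = 34
r[7] = max(4+34-3, 11+27-3, 13+26-3, …, 27+4-3, 21+0) = 36
r[8] = max(4+36-3, 11+34-3, 13+27-3, …, 21+4-3, 23+0) = 49
One optimal plan: pieces 4 + 4 (1 cut) → $52 − $3 = $49.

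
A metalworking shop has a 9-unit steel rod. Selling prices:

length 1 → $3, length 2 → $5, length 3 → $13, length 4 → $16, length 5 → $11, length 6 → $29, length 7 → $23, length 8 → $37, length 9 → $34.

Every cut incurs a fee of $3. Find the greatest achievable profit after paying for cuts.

39

Let v[k] be the best obtainable value from length k. For each k, try every first piece i and keep the best of price[i] + v[k−i] minus the 3 cut fee when i<k.
v[1] = 3
v[2] = max(3+3-3, 5+0) = 5
v[3] = max(3+5-3, 5+3-3, 13+0) = 13
v[4] = max(3+13-3, 5+5-3, 13+3-3, 16+0) = 16
v[5] = max(3+16-3, 5+13-3, 13+5-3, 16+3-3, 11+0) = 16
v[6] = max(3+16-3, 5+16-3, 13+13-3, 16+5-3, 11+3-3, 29+0) = 29
v[7] = max(3+29-3, 5+16-3, 13+16-3, …, 29+3-3, 23+0) = 29
v[8] = max(3+29-3, 5+29-3, 13+16-3, …, 23+3-3, 37+0) = 37
v[9] = max(3+37-3, 5+29-3, 13+29-3, …, 37+3-3, 34+0) = 39
One optimal plan: pieces 6 + 3 (1 cut) → $42 − $3 = $39.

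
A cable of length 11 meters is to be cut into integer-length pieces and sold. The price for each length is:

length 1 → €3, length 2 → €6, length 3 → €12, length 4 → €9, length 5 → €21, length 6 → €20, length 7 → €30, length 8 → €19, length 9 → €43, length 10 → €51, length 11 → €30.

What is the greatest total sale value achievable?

Let v[k] be the best obtainable value from length k. For each k, try every first piece i and keep the best of price[i] + v[k−i].
v[1] = 3
v[2] = max(3+3, 6+0) = 6
v[3] = max(3+6, 6+3, 12+0) = 12
v[4] = max(3+12, 6+6, 12+3, 9+0) = 15
v[5] = max(3+15, 6+12, 12+6, 9+3, 21+0) = 21
v[6] = max(3+21, 6+15, 12+12, 9+6, 21+3, 20+0) = 24
v[7] = max(3+24, 6+21, 12+15, …, 20+3, 30+0) = 30
v[8] = max(3+30, 6+24, 12+21, …, 30+3, 19+0) = 33
v[9] = max(3+33, 6+30, 12+24, …, 19+3, 43+0) = 43
v[10] = max(3+43, 6+33, 12+30, …, 43+3, 51+0) = 51
v[11] = max(3+51, 6+43, 12+33, …, 51+3, 30+0) = 54
One optimal cutting: 10 + 1 → €51 + €3 = €54.

54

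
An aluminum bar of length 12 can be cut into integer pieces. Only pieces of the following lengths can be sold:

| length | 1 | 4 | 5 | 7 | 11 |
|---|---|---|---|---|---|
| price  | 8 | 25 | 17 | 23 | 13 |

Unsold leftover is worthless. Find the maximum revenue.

Let f[k] be the best obtainable value from length k. For each k, try every first piece i and keep the best of price[i] + f[k−i].
f[1] = 8
f[2] = 16  (first piece 1, then f[1]=8)
f[3] = 24  (first piece 1, then f[2]=16)
f[4] = max(8+24, 25+0) = 32
f[5] = max(8+32, 25+8, 17+0) = 40
f[6] = max(8+40, 25+16, 17+8) = 48
f[7] = max(8+48, 25+24, 17+16, 23+0) = 56
f[8] = max(8+56, 25+32, 17+24, 23+8) = 64
f[9] = max(8+64, 25+40, 17+32, 23+16) = 72
f[10] = max(8+72, 25+48, 17+40, 23+24) = 80
f[11] = max(8+80, 25+56, 17+48, 23+32, 13+0) = 88
f[12] = max(8+88, 25+64, 17+56, 23+40, 13+8) = 96
One optimal cutting: 1 + 1 + 1 + 1 + 1 + 1 + 1 + 1 + 1 + 1 + 1 + 1 → $96.

96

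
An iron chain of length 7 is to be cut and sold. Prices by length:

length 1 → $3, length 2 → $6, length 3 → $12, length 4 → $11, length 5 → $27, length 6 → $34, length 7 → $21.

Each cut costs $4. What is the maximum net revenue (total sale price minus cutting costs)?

Let r[k] be the best obtainable value from length k. For each k, try every first piece i and keep the best of price[i] + r[k−i] minus the 4 cut fee when i<k.
r[1] = 3
r[2] = max(3+3-4, 6+0) = 6
r[3] = max(3+6-4, 6+3-4, 12+0) = 12
r[4] = max(3+12-4, 6+6-4, 12+3-4, 11+0) = 11
r[5] = max(3+11-4, 6+12-4, 12+6-4, 11+3-4, 27+0) = 27
r[6] = max(3+27-4, 6+11-4, 12+12-4, 11+6-4, 27+3-4, 34+0) = 34
r[7] = max(3+34-4, 6+27-4, 12+11-4, …, 34+3-4, 21+0) = 33
One optimal plan: pieces 6 + 1 (1 cut) → $37 − $4 = $33.

33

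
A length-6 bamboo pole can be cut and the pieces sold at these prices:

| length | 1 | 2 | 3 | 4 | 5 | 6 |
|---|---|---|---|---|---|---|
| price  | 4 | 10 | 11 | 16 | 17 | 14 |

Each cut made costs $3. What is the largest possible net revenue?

24

Build net[k] bottom-up: net[k] = max over allowed piece i of (p[i] + net[k−i]) − 3 per cut.
net[1] = 4
net[2] = max(4+4-3, 10+0) = 10
net[3] = max(4+10-3, 10+4-3, 11+0) = 11
net[4] = max(4+11-3, 10+10-3, 11+4-3, 16+0) = 17
net[5] = max(4+17-3, 10+11-3, 11+10-3, 16+4-3, 17+0) = 18
net[6] = max(4+18-3, 10+17-3, 11+11-3, 16+10-3, 17+4-3, 14+0) = 24
One optimal plan: pieces 2 + 2 + 2 (2 cuts) → $30 − $6 = $24.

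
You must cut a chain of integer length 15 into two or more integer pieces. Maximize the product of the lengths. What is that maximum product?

Define g[k] = max over 1≤i<k of i · max(k−i, g[k−i]); the inner max lets the remainder stay uncut if that's better.
g[2] = 1·max(1,0) = 1·1 = 1
g[3] = 1·max(2,1) = 1·2 = 2
g[4] = 2·max(2,1) = 2·2 = 4
g[5] = 2·max(3,2) = 2·3 = 6
g[6] = 3·max(3,2) = 3·3 = 9
g[7] = 2·max(5,6) = 2·6 = 12
g[8] = 2·max(6,9) = 2·9 = 18
g[9] = 3·max(6,9) = 3·9 = 27
g[10] = 2·max(8,18) = 2·18 = 36
g[11] = 2·max(9,27) = 2·27 = 54
g[12] = 3·max(9,27) = 3·27 = 81
g[13] = 2·max(11,54) = 2·54 = 108
g[14] = 2·max(12,81) = 2·81 = 162
g[15] = 3·max(12,81) = 3·81 = 243
One optimal split: 3 + 3 + 3 + 3 + 3; product 3·3·3·3·3 = 243.

243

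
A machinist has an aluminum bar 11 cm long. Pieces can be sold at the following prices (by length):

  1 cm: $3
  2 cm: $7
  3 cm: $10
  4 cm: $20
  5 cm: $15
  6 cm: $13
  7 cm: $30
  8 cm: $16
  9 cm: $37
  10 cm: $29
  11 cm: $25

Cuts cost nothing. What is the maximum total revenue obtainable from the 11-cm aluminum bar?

Let r[k] be the best obtainable value from length k. For each k, try every first piece i and keep the best of price[i] + r[k−i].
r[1] = 3
r[2] = 7
r[3] = 10  (first piece 1, then r[2]=7)
r[4] = 20
r[5] = 23  (first piece 1, then r[4]=20)
r[6] = 27  (first piece 2, then r[4]=20)
r[7] = 30  (first piece 1, then r[6]=27)
r[8] = 40  (first piece 4, then r[4]=20)
r[9] = 43  (first piece 1, then r[8]=40)
r[10] = 47  (first piece 2, then r[8]=40)
r[11] = 50  (first piece 1, then r[10]=47)
One optimal cutting: 4 + 4 + 2 + 1 → $20 + $20 + $7 + $3 = $50.

50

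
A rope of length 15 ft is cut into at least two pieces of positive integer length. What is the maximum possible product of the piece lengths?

Fill g[k] for k=2..15: at each k try every first piece i and multiply by the better of (k−i) uncut or g[k−i].
g[2] = 1*max(1,0) = 1*1 = 1
g[3] = 1*max(2,1) = 1*2 = 2
g[4] = 2*max(2,1) = 2*2 = 4
g[5] = 2*max(3,2) = 2*3 = 6
g[6] = 3*max(3,2) = 3*3 = 9
g[7] = 2*max(5,6) = 2*6 = 12
g[8] = 2*max(6,9) = 2*9 = 18
g[9] = 3*max(6,9) = 3*9 = 27
g[10] = 2*max(8,18) = 2*18 = 36
g[11] = 2*max(9,27) = 2*27 = 54
g[12] = 3*max(9,27) = 3*27 = 81
g[13] = 2*max(11,54) = 2*54 = 108
g[14] = 2*max(12,81) = 2*81 = 162
g[15] = 3*max(12,81) = 3*81 = 243
One optimal split: 3 + 3 + 3 + 3 + 3; product 3*3*3*3*3 = 243.

243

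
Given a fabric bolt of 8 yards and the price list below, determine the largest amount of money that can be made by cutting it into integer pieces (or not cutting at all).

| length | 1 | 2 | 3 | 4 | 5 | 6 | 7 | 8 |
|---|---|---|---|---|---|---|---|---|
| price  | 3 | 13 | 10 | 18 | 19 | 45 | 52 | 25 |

Consider every possible first cut. v[k] is the best of p[i]+v[k−i] over all sellable i≤k.
v[1] = 3
v[2] = max(3+3, 13+0) = 13
v[3] = max(3+13, 13+3, 10+0) = 16
v[4] = max(3+16, 13+13, 10+3, 18+0) = 26
v[5] = max(3+26, 13+16, 10+13, 18+3, 19+0) = 29
v[6] = max(3+29, 13+26, 10+16, 18+13, 19+3, 45+0) = 45
v[7] = max(3+45, 13+29, 10+26, …, 45+3, 52+0) = 52
v[8] = max(3+52, 13+45, 10+29, …, 52+3, 25+0) = 58
One optimal cutting: 6 + 2 → $45 + $13 = $58.

58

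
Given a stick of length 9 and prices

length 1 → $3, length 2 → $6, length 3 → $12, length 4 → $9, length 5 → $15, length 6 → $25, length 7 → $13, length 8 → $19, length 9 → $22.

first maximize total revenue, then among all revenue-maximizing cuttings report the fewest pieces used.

Build r[k] bottom-up: r[k] = max over allowed piece i of (p[i] + r[k−i]).
r[1] = 3
r[2] = max(3+3, 6+0) = 6
r[3] = max(3+6, 6+3, 12+0) = 12
r[4] = max(3+12, 6+6, 12+3, 9+0) = 15
r[5] = max(3+15, 6+12, 12+6, 9+3, 15+0) = 18
r[6] = max(3+18, 6+15, 12+12, 9+6, 15+3, 25+0) = 25
r[7] = max(3+25, 6+18, 12+15, …, 25+3, 13+0) = 28
r[8] = max(3+28, 6+25, 12+18, …, 13+3, 19+0) = 31
r[9] = max(3+31, 6+28, 12+25, …, 19+3, 22+0) = 37
Maximum revenue is $37.
Now minimize piece count subject to staying optimal: for each k, pieces[k] = 1 + min over i with p[i]+r[k−i]=r[k] of pieces[k−i].
pieces[6] = 1
pieces[7] = 2
pieces[8] = 2
pieces[9] = 2

2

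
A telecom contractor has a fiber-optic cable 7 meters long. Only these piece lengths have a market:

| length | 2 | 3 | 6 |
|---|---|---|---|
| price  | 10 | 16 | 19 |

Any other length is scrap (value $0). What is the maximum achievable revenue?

Let best[k] be the best obtainable value from length k. For each k, try every first piece i and keep the best of price[i] + best[k−i].
best[1] = 0
best[2] = 10
best[3] = max(10+0, 16+0) = 16
best[4] = max(10+10, 16+0) = 20
best[5] = max(10+16, 16+10) = 26
best[6] = max(10+20, 16+16, 19+0) = 32
best[7] = max(10+26, 16+20, 19+0) = 36
One optimal cutting: 3 + 2 + 2 → $36.

36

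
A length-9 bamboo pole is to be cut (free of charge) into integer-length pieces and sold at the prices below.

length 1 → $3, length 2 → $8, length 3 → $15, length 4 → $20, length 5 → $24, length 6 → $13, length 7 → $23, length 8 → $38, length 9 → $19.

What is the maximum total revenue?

45

Let R[k] be the best obtainable value from length k. For each k, try every first piece i and keep the best of price[i] + R[k−i].
R[1] = 3
R[2] = 8
R[3] = 15
R[4] = 20
R[5] = 24
R[6] = 30  (first piece 3, then R[3]=15)
R[7] = 35  (first piece 3, then R[4]=20)
R[8] = 40  (first piece 4, then R[4]=20)
R[9] = 45  (first piece 3, then R[6]=30)
One optimal cutting: 3 + 3 + 3 → $15 + $15 + $15 = $45.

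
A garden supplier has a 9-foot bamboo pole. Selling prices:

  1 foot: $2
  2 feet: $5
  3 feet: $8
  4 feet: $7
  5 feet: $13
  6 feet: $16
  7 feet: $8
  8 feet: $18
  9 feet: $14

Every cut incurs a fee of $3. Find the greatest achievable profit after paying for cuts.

Let r[k] be the best obtainable value from length k. For each k, try every first piece i and keep the best of price[i] + r[k−i] minus the 3 cut fee when i<k.
r[1] = 2
r[2] = max(2+2-3, 5+0) = 5
r[3] = max(2+5-3, 5+2-3, 8+0) = 8
r[4] = max(2+8-3, 5+5-3, 8+2-3, 7+0) = 7
r[5] = max(2+7-3, 5+8-3, 8+5-3, 7+2-3, 13+0) = 13
r[6] = max(2+13-3, 5+7-3, 8+8-3, 7+5-3, 13+2-3, 16+0) = 16
r[7] = max(2+16-3, 5+13-3, 8+7-3, …, 16+2-3, 8+0) = 15
r[8] = max(2+15-3, 5+16-3, 8+13-3, …, 8+2-3, 18+0) = 18
r[9] = max(2+18-3, 5+15-3, 8+16-3, …, 18+2-3, 14+0) = 21
One optimal plan: pieces 6 + 3 (1 cut) → $24 − $3 = $21.

21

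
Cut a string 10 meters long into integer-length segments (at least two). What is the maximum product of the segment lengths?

36

Let P[k] be the best product for length k (with at least one cut). For each first piece i, the rest contributes max(k−i, P[k−i]).
P[2] = 1×max(1,0) = 1×1 = 1
P[3] = 1×max(2,1) = 1×2 = 2
P[4] = 2×max(2,1) = 2×2 = 4
P[5] = 2×max(3,2) = 2×3 = 6
P[6] = 3×max(3,2) = 3×3 = 9
P[7] = 2×max(5,6) = 2×6 = 12
P[8] = 2×max(6,9) = 2×9 = 18
P[9] = 3×max(6,9) = 3×9 = 27
P[10] = 2×max(8,18) = 2×18 = 36
One optimal split: 3 + 3 + 2 + 2; product 3×3×2×2 = 36.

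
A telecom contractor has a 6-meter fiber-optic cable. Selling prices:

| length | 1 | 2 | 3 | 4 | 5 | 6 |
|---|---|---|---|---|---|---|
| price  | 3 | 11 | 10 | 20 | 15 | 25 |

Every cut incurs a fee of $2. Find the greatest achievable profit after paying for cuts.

Consider every possible first cut. net[k] is the best of p[i]+net[k−i] over all sellable i≤k, charging 2 whenever i<k.
net[1] = 3
net[2] = 11
net[3] = 12  (first piece 1, then net[2]=11)
net[4] = 20  (first piece 2, then net[2]=11)
net[5] = 21  (first piece 1, then net[4]=20)
net[6] = 29  (first piece 2, then net[4]=20)
One optimal plan: pieces 2 + 2 + 2 (2 cuts) → $33 − $4 = $29.

29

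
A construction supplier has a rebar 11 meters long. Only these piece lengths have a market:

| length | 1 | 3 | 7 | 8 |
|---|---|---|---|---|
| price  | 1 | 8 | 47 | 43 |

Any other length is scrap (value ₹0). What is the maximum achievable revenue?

Build f[k] bottom-up: f[k] = max over allowed piece i of (p[i] + f[k−i]).
f[1] = 1
f[2] = 2  (first piece 1, then f[1]=1)
f[3] = 8
f[4] = 9  (first piece 1, then f[3]=8)
f[5] = 10  (first piece 1, then f[4]=9)
f[6] = 16  (first piece 3, then f[3]=8)
f[7] = 47
f[8] = 48  (first piece 1, then f[7]=47)
f[9] = 49  (first piece 1, then f[8]=48)
f[10] = 55  (first piece 3, then f[7]=47)
f[11] = 56  (first piece 1, then f[10]=55)
One optimal cutting: 7 + 3 + 1 → ₹56.

56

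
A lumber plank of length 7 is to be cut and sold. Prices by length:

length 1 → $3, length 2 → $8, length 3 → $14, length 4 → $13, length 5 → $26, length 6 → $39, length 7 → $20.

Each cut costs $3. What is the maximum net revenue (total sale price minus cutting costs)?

39

Let net[k] be the best obtainable value from length k. For each k, try every first piece i and keep the best of price[i] + net[k−i] minus the 3 cut fee when i<k.
net[1] = 3
net[2] = max(3+3-3, 8+0) = 8
net[3] = max(3+8-3, 8+3-3, 14+0) = 14
net[4] = max(3+14-3, 8+8-3, 14+3-3, 13+0) = 14
net[5] = max(3+14-3, 8+14-3, 14+8-3, 13+3-3, 26+0) = 26
net[6] = max(3+26-3, 8+14-3, 14+14-3, 13+8-3, 26+3-3, 39+0) = 39
net[7] = max(3+39-3, 8+26-3, 14+14-3, …, 39+3-3, 20+0) = 39
One optimal plan: pieces 6 + 1 (1 cut) → $42 − $3 = $39.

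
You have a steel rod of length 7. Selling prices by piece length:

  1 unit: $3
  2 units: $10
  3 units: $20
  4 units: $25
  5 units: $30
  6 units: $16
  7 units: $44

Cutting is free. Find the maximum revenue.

Let best[k] be the best obtainable value from length k. For each k, try every first piece i and keep the best of price[i] + best[k−i].
best[1] = 3
best[2] = max(3+3, 10+0) = 10
best[3] = max(3+10, 10+3, 20+0) = 20
best[4] = max(3+20, 10+10, 20+3, 25+0) = 25
best[5] = max(3+25, 10+20, 20+10, 25+3, 30+0) = 30
best[6] = max(3+30, 10+25, 20+20, 25+10, 30+3, 16+0) = 40
best[7] = max(3+40, 10+30, 20+25, …, 16+3, 44+0) = 45
One optimal cutting: 4 + 3 → $25 + $20 = $45.

45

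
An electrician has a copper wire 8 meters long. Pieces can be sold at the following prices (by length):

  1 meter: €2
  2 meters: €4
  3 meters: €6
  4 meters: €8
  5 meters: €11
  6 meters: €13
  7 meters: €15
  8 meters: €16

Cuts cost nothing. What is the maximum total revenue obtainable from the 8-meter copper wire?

17

Consider every possible first cut. r[k] is the best of p[i]+r[k−i] over all sellable i≤k.
r[1] = 2
r[2] = max(2+2, 4+0) = 4
r[3] = max(2+4, 4+2, 6+0) = 6
r[4] = max(2+6, 4+4, 6+2, 8+0) = 8
r[5] = max(2+8, 4+6, 6+4, 8+2, 11+0) = 11
r[6] = max(2+11, 4+8, 6+6, 8+4, 11+2, 13+0) = 13
r[7] = max(2+13, 4+11, 6+8, …, 13+2, 15+0) = 15
r[8] = max(2+15, 4+13, 6+11, …, 15+2, 16+0) = 17
One optimal cutting: 5 + 1 + 1 + 1 → €11 + €2 + €2 + €2 = €17.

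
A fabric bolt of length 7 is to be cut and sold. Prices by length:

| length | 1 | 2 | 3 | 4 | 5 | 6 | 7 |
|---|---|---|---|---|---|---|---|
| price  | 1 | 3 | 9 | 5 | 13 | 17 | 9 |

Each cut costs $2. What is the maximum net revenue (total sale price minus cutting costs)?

Let r[k] be the best obtainable value from length k. For each k, try every first piece i and keep the best of price[i] + r[k−i] minus the 2 cut fee when i<k.
r[1] = 1
r[2] = 3
r[3] = 9
r[4] = 8  (first piece 1, then r[3]=9)
r[5] = 13
r[6] = 17
r[7] = 16  (first piece 1, then r[6]=17)
One optimal plan: pieces 6 + 1 (1 cut) → $18 − $2 = $16.

16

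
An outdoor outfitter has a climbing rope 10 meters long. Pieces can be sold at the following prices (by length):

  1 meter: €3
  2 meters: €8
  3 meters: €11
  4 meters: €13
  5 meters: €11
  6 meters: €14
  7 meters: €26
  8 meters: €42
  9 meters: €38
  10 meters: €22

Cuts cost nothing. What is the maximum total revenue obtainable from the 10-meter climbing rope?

50

Consider every possible first cut. v[k] is the best of p[i]+v[k−i] over all sellable i≤k.
v[1] = 3
v[2] = max(3+3, 8+0) = 8
v[3] = max(3+8, 8+3, 11+0) = 11
v[4] = max(3+11, 8+8, 11+3, 13+0) = 16
v[5] = max(3+16, 8+11, 11+8, 13+3, 11+0) = 19
v[6] = max(3+19, 8+16, 11+11, 13+8, 11+3, 14+0) = 24
v[7] = max(3+24, 8+19, 11+16, …, 14+3, 26+0) = 27
v[8] = max(3+27, 8+24, 11+19, …, 26+3, 42+0) = 42
v[9] = max(3+42, 8+27, 11+24, …, 42+3, 38+0) = 45
v[10] = max(3+45, 8+42, 11+27, …, 38+3, 22+0) = 50
One optimal cutting: 8 + 2 → €42 + €8 = €50.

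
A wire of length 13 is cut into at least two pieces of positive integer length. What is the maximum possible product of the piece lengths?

Let P[k] be the best product for length k (with at least one cut). For each first piece i, the rest contributes max(k−i, P[k−i]).
P[2] = 1·max(1,0) = 1·1 = 1
P[3] = 1·max(2,1) = 1·2 = 2
P[4] = 2·max(2,1) = 2·2 = 4
P[5] = 2·max(3,2) = 2·3 = 6
P[6] = 3·max(3,2) = 3·3 = 9
P[7] = 2·max(5,6) = 2·6 = 12
P[8] = 2·max(6,9) = 2·9 = 18
P[9] = 3·max(6,9) = 3·9 = 27
P[10] = 2·max(8,18) = 2·18 = 36
P[11] = 2·max(9,27) = 2·27 = 54
P[12] = 3·max(9,27) = 3·27 = 81
P[13] = 2·max(11,54) = 2·54 = 108
One optimal split: 3 + 3 + 3 + 2 + 2; product 3·3·3·2·2 = 108.

108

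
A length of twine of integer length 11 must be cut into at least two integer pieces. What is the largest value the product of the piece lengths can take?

Fill f[k] for k=2..11: at each k try every first piece i and multiply by the better of (k−i) uncut or f[k−i].
Small cases: f[2]=1, f[3]=2, f[4]=4.
f[5] = 2*max(3,2) = 2*3 = 6
f[6] = 3*max(3,2) = 3*3 = 9
f[7] = 2*max(5,6) = 2*6 = 12
f[8] = 2*max(6,9) = 2*9 = 18
f[9] = 3*max(6,9) = 3*9 = 27
f[10] = 2*max(8,18) = 2*18 = 36
f[11] = 2*max(9,27) = 2*27 = 54
One optimal split: 3 + 3 + 3 + 2; product 3*3*3*2 = 54.

54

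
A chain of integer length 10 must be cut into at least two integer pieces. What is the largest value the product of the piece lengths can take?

36

Let P[k] be the best product for length k (with at least one cut). For each first piece i, the rest contributes max(k−i, P[k−i]).
P[2] = 1·max(1,0) = 1·1 = 1
P[3] = 1·max(2,1) = 1·2 = 2
P[4] = 2·max(2,1) = 2·2 = 4
P[5] = 2·max(3,2) = 2·3 = 6
P[6] = 3·max(3,2) = 3·3 = 9
P[7] = 2·max(5,6) = 2·6 = 12
P[8] = 2·max(6,9) = 2·9 = 18
P[9] = 3·max(6,9) = 3·9 = 27
P[10] = 2·max(8,18) = 2·18 = 36
One optimal split: 3 + 3 + 2 + 2; product 3·3·2·2 = 36.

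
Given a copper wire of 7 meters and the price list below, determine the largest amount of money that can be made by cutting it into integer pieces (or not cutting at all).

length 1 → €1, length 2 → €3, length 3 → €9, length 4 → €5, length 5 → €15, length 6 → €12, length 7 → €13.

19

Consider every possible first cut. r[k] is the best of p[i]+r[k−i] over all sellable i≤k.
r[1] = 1
r[2] = 3
r[3] = 9
r[4] = 10  (first piece 1, then r[3]=9)
r[5] = 15
r[6] = 18  (first piece 3, then r[3]=9)
r[7] = 19  (first piece 1, then r[6]=18)
One optimal cutting: 3 + 3 + 1 → €9 + €9 + €1 = €19.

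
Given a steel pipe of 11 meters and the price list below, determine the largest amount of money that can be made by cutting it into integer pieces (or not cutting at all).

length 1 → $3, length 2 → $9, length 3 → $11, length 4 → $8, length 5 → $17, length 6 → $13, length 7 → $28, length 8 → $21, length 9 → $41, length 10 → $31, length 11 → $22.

Let R[k] be the best obtainable value from length k. For each k, try every first piece i and keep the best of price[i] + R[k−i].
R[1] = 3
R[2] = 9
R[3] = 12  (first piece 1, then R[2]=9)
R[4] = 18  (first piece 2, then R[2]=9)
R[5] = 21  (first piece 1, then R[4]=18)
R[6] = 27  (first piece 2, then R[4]=18)
R[7] = 30  (first piece 1, then R[6]=27)
R[8] = 36  (first piece 2, then R[6]=27)
R[9] = 41
R[10] = 45  (first piece 2, then R[8]=36)
R[11] = 50  (first piece 2, then R[9]=41)
One optimal cutting: 9 + 2 → $41 + $9 = $50.

50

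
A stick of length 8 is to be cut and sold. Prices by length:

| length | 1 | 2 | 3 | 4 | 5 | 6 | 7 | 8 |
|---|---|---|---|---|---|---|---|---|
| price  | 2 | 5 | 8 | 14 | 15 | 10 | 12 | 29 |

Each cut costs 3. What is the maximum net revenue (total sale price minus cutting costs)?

Consider every possible first cut. r[k] is the best of p[i]+r[k−i] over all sellable i≤k, charging 3 whenever i<k.
r[1] = 2
r[2] = max(2+2-3, 5+0) = 5
r[3] = max(2+5-3, 5+2-3, 8+0) = 8
r[4] = max(2+8-3, 5+5-3, 8+2-3, 14+0) = 14
r[5] = max(2+14-3, 5+8-3, 8+5-3, 14+2-3, 15+0) = 15
r[6] = max(2+15-3, 5+14-3, 8+8-3, 14+5-3, 15+2-3, 10+0) = 16
r[7] = max(2+16-3, 5+15-3, 8+14-3, …, 10+2-3, 12+0) = 19
r[8] = max(2+19-3, 5+16-3, 8+15-3, …, 12+2-3, 29+0) = 29
Best is to make no cuts and sell whole for 29.

29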